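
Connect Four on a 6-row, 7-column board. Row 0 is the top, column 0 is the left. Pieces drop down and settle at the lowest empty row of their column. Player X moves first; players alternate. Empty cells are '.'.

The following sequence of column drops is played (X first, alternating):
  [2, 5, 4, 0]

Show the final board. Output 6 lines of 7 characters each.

Answer: .......
.......
.......
.......
.......
O.X.XO.

Derivation:
Move 1: X drops in col 2, lands at row 5
Move 2: O drops in col 5, lands at row 5
Move 3: X drops in col 4, lands at row 5
Move 4: O drops in col 0, lands at row 5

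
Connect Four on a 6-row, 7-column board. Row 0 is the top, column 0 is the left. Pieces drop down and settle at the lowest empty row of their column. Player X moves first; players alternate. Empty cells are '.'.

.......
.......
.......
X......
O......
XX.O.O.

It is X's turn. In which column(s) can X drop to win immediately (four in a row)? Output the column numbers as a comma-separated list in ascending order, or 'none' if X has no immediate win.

Answer: none

Derivation:
col 0: drop X → no win
col 1: drop X → no win
col 2: drop X → no win
col 3: drop X → no win
col 4: drop X → no win
col 5: drop X → no win
col 6: drop X → no win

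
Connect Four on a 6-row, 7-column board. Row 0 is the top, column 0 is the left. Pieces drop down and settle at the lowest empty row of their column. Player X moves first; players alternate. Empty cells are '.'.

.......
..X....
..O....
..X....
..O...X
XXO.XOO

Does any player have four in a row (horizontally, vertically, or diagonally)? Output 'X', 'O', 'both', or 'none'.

none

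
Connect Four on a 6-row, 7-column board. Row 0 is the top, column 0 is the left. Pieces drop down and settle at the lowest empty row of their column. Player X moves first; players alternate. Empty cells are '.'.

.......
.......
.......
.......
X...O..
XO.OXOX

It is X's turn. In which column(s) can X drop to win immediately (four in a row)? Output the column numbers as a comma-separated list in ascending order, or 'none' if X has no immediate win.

Answer: none

Derivation:
col 0: drop X → no win
col 1: drop X → no win
col 2: drop X → no win
col 3: drop X → no win
col 4: drop X → no win
col 5: drop X → no win
col 6: drop X → no win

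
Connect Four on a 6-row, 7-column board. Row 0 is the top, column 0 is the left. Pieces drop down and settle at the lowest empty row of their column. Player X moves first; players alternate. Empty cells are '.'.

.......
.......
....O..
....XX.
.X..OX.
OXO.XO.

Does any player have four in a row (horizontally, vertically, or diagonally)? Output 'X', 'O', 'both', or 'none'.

none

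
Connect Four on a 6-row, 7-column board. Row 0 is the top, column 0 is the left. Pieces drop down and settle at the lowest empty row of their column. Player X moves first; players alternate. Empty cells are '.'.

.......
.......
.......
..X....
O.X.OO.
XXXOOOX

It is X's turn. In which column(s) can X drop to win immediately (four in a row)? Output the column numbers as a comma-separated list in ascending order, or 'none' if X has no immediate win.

Answer: 2

Derivation:
col 0: drop X → no win
col 1: drop X → no win
col 2: drop X → WIN!
col 3: drop X → no win
col 4: drop X → no win
col 5: drop X → no win
col 6: drop X → no win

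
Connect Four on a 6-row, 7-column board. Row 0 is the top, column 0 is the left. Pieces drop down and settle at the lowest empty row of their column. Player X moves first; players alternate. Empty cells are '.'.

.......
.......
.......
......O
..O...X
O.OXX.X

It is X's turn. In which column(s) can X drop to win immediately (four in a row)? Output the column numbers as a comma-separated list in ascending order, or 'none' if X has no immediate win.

col 0: drop X → no win
col 1: drop X → no win
col 2: drop X → no win
col 3: drop X → no win
col 4: drop X → no win
col 5: drop X → WIN!
col 6: drop X → no win

Answer: 5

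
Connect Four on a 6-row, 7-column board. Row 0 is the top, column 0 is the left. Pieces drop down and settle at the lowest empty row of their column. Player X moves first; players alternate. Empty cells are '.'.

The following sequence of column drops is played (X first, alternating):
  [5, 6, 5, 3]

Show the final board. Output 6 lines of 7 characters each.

Move 1: X drops in col 5, lands at row 5
Move 2: O drops in col 6, lands at row 5
Move 3: X drops in col 5, lands at row 4
Move 4: O drops in col 3, lands at row 5

Answer: .......
.......
.......
.......
.....X.
...O.XO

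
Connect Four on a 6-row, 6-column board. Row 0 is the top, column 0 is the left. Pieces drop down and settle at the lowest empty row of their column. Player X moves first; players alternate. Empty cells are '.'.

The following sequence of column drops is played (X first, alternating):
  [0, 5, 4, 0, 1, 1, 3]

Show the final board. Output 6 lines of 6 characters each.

Answer: ......
......
......
......
OO....
XX.XXO

Derivation:
Move 1: X drops in col 0, lands at row 5
Move 2: O drops in col 5, lands at row 5
Move 3: X drops in col 4, lands at row 5
Move 4: O drops in col 0, lands at row 4
Move 5: X drops in col 1, lands at row 5
Move 6: O drops in col 1, lands at row 4
Move 7: X drops in col 3, lands at row 5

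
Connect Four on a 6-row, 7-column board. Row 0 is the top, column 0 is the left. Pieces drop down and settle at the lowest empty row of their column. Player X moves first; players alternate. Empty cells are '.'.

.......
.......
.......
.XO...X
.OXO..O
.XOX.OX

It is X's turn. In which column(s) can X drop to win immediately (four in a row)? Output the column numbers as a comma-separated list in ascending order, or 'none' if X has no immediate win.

col 0: drop X → no win
col 1: drop X → no win
col 2: drop X → no win
col 3: drop X → no win
col 4: drop X → no win
col 5: drop X → no win
col 6: drop X → no win

Answer: none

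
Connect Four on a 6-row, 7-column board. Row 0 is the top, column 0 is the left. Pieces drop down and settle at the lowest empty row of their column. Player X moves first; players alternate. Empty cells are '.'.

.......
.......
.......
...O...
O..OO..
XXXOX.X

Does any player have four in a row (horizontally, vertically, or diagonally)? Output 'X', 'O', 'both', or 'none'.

none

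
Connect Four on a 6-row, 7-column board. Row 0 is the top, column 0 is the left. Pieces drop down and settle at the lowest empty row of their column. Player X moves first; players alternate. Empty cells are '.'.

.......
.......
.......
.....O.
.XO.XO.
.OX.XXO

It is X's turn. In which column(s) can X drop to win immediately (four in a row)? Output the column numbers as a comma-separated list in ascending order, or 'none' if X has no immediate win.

Answer: 3

Derivation:
col 0: drop X → no win
col 1: drop X → no win
col 2: drop X → no win
col 3: drop X → WIN!
col 4: drop X → no win
col 5: drop X → no win
col 6: drop X → no win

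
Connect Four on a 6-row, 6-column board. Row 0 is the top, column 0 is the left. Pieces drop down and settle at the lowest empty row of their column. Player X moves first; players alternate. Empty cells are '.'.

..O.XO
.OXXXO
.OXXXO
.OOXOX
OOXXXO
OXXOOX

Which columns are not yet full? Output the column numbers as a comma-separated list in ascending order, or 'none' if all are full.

col 0: top cell = '.' → open
col 1: top cell = '.' → open
col 2: top cell = 'O' → FULL
col 3: top cell = '.' → open
col 4: top cell = 'X' → FULL
col 5: top cell = 'O' → FULL

Answer: 0,1,3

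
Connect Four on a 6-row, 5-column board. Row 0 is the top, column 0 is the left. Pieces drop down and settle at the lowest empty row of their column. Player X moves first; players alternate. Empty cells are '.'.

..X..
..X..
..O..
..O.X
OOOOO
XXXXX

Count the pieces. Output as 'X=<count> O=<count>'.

X=8 O=7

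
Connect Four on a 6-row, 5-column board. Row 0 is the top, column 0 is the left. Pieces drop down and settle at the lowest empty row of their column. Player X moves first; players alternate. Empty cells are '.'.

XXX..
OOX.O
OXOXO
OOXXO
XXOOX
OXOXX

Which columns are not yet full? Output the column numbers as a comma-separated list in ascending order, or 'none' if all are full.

col 0: top cell = 'X' → FULL
col 1: top cell = 'X' → FULL
col 2: top cell = 'X' → FULL
col 3: top cell = '.' → open
col 4: top cell = '.' → open

Answer: 3,4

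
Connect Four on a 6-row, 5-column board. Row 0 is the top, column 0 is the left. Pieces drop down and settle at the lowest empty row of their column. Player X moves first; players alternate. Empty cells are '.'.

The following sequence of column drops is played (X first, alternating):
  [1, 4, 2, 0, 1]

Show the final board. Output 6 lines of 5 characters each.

Answer: .....
.....
.....
.....
.X...
OXX.O

Derivation:
Move 1: X drops in col 1, lands at row 5
Move 2: O drops in col 4, lands at row 5
Move 3: X drops in col 2, lands at row 5
Move 4: O drops in col 0, lands at row 5
Move 5: X drops in col 1, lands at row 4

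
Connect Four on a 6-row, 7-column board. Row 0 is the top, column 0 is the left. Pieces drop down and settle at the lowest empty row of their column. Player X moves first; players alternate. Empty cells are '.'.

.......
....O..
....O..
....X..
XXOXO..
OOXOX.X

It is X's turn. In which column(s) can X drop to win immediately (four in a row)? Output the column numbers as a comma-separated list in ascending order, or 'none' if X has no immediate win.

Answer: none

Derivation:
col 0: drop X → no win
col 1: drop X → no win
col 2: drop X → no win
col 3: drop X → no win
col 4: drop X → no win
col 5: drop X → no win
col 6: drop X → no win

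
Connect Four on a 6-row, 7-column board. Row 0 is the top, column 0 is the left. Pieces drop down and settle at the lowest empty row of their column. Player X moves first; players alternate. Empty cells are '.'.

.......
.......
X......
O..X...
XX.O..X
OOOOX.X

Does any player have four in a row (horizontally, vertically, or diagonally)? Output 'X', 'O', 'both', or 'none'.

O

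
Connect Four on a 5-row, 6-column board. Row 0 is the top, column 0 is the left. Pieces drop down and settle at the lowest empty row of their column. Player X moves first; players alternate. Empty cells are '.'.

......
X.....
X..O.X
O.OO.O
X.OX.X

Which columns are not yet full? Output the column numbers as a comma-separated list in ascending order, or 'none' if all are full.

col 0: top cell = '.' → open
col 1: top cell = '.' → open
col 2: top cell = '.' → open
col 3: top cell = '.' → open
col 4: top cell = '.' → open
col 5: top cell = '.' → open

Answer: 0,1,2,3,4,5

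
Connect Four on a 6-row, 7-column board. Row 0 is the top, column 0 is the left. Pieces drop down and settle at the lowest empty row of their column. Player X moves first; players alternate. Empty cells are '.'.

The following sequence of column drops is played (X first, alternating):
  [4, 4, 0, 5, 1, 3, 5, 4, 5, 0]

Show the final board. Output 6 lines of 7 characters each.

Move 1: X drops in col 4, lands at row 5
Move 2: O drops in col 4, lands at row 4
Move 3: X drops in col 0, lands at row 5
Move 4: O drops in col 5, lands at row 5
Move 5: X drops in col 1, lands at row 5
Move 6: O drops in col 3, lands at row 5
Move 7: X drops in col 5, lands at row 4
Move 8: O drops in col 4, lands at row 3
Move 9: X drops in col 5, lands at row 3
Move 10: O drops in col 0, lands at row 4

Answer: .......
.......
.......
....OX.
O...OX.
XX.OXO.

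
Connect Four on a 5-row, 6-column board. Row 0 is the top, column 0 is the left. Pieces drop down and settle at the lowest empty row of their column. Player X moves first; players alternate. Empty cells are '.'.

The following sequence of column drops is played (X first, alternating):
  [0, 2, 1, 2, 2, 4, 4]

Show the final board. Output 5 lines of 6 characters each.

Answer: ......
......
..X...
..O.X.
XXO.O.

Derivation:
Move 1: X drops in col 0, lands at row 4
Move 2: O drops in col 2, lands at row 4
Move 3: X drops in col 1, lands at row 4
Move 4: O drops in col 2, lands at row 3
Move 5: X drops in col 2, lands at row 2
Move 6: O drops in col 4, lands at row 4
Move 7: X drops in col 4, lands at row 3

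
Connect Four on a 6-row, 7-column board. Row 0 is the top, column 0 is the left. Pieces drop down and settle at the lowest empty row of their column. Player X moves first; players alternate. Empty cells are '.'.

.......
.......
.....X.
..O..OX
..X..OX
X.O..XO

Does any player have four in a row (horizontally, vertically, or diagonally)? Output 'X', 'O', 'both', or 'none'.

none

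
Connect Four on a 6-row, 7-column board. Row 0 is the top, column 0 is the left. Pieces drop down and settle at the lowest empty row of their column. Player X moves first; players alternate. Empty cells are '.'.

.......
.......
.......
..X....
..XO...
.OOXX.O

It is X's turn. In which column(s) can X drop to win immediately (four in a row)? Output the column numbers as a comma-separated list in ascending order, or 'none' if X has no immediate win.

col 0: drop X → no win
col 1: drop X → no win
col 2: drop X → no win
col 3: drop X → no win
col 4: drop X → no win
col 5: drop X → no win
col 6: drop X → no win

Answer: none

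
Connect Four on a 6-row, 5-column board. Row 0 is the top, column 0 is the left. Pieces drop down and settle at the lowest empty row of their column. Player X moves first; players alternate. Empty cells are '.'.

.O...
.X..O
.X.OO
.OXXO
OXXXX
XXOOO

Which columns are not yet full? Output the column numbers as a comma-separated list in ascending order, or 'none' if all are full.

col 0: top cell = '.' → open
col 1: top cell = 'O' → FULL
col 2: top cell = '.' → open
col 3: top cell = '.' → open
col 4: top cell = '.' → open

Answer: 0,2,3,4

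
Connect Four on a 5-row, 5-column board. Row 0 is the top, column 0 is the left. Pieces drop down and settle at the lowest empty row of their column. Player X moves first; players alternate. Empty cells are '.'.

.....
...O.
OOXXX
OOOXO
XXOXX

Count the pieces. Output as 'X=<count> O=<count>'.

X=8 O=8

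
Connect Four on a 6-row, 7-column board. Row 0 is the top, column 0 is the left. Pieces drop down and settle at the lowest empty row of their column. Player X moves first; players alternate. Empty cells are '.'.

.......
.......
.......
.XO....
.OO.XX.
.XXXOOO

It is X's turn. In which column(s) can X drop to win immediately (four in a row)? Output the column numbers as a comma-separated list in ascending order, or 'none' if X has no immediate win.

Answer: 0

Derivation:
col 0: drop X → WIN!
col 1: drop X → no win
col 2: drop X → no win
col 3: drop X → no win
col 4: drop X → no win
col 5: drop X → no win
col 6: drop X → no win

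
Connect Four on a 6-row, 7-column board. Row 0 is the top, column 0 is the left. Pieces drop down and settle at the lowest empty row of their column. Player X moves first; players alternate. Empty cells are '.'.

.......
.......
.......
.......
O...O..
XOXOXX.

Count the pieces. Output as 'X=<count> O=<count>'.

X=4 O=4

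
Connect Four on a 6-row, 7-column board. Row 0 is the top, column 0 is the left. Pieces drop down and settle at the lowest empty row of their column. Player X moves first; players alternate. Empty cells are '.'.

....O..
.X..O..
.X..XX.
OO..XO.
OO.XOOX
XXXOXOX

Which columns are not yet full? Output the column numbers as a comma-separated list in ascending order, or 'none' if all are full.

col 0: top cell = '.' → open
col 1: top cell = '.' → open
col 2: top cell = '.' → open
col 3: top cell = '.' → open
col 4: top cell = 'O' → FULL
col 5: top cell = '.' → open
col 6: top cell = '.' → open

Answer: 0,1,2,3,5,6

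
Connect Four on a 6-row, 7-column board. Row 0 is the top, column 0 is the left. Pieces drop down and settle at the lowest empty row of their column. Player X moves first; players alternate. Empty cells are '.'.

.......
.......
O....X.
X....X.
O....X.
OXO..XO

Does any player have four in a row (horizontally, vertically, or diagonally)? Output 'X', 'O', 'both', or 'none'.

X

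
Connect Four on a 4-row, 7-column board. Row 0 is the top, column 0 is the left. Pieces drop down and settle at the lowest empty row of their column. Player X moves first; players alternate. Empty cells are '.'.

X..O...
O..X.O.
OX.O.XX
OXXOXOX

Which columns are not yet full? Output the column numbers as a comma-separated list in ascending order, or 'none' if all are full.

col 0: top cell = 'X' → FULL
col 1: top cell = '.' → open
col 2: top cell = '.' → open
col 3: top cell = 'O' → FULL
col 4: top cell = '.' → open
col 5: top cell = '.' → open
col 6: top cell = '.' → open

Answer: 1,2,4,5,6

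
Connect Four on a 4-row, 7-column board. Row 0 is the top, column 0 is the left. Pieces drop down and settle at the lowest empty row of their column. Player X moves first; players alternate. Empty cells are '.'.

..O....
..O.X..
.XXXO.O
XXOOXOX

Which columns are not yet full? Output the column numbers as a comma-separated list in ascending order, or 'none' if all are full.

Answer: 0,1,3,4,5,6

Derivation:
col 0: top cell = '.' → open
col 1: top cell = '.' → open
col 2: top cell = 'O' → FULL
col 3: top cell = '.' → open
col 4: top cell = '.' → open
col 5: top cell = '.' → open
col 6: top cell = '.' → open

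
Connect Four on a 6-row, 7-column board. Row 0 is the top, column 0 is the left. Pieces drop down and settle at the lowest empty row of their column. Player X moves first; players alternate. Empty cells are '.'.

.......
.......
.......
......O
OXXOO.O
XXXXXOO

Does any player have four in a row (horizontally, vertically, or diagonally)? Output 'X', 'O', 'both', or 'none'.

X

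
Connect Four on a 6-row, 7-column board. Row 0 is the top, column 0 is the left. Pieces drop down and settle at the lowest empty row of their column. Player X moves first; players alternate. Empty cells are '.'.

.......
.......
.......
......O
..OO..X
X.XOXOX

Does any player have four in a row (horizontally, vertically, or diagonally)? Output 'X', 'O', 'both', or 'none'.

none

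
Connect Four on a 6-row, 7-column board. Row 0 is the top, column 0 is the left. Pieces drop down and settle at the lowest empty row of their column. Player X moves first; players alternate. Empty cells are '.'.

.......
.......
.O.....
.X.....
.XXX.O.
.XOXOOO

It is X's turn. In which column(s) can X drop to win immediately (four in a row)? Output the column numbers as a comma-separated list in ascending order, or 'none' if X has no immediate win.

col 0: drop X → no win
col 1: drop X → no win
col 2: drop X → no win
col 3: drop X → no win
col 4: drop X → WIN!
col 5: drop X → no win
col 6: drop X → no win

Answer: 4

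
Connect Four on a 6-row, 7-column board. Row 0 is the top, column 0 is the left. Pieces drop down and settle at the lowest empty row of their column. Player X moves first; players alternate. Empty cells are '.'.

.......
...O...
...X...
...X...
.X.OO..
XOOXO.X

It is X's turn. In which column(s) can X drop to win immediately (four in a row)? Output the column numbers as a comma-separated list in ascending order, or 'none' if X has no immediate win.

col 0: drop X → no win
col 1: drop X → no win
col 2: drop X → no win
col 3: drop X → no win
col 4: drop X → no win
col 5: drop X → no win
col 6: drop X → no win

Answer: none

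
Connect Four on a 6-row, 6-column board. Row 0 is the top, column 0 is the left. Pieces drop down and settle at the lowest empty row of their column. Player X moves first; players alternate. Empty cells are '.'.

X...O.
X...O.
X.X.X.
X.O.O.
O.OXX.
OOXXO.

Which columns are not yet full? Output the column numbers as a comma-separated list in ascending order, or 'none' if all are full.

col 0: top cell = 'X' → FULL
col 1: top cell = '.' → open
col 2: top cell = '.' → open
col 3: top cell = '.' → open
col 4: top cell = 'O' → FULL
col 5: top cell = '.' → open

Answer: 1,2,3,5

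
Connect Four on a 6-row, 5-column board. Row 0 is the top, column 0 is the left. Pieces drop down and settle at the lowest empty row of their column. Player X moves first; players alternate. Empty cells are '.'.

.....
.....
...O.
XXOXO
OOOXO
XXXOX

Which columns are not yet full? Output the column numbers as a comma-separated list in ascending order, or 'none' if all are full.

Answer: 0,1,2,3,4

Derivation:
col 0: top cell = '.' → open
col 1: top cell = '.' → open
col 2: top cell = '.' → open
col 3: top cell = '.' → open
col 4: top cell = '.' → open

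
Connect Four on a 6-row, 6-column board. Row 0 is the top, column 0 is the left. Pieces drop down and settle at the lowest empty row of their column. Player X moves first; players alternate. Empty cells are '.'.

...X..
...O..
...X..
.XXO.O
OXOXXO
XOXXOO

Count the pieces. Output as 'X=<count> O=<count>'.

X=10 O=9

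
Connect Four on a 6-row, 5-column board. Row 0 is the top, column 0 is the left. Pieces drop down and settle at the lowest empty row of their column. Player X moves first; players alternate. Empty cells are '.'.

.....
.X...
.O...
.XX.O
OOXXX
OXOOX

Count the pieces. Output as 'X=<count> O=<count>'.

X=8 O=7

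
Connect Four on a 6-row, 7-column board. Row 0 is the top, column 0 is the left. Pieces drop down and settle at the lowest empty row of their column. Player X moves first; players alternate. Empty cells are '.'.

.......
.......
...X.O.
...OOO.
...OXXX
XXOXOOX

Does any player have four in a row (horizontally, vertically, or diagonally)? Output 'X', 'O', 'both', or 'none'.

O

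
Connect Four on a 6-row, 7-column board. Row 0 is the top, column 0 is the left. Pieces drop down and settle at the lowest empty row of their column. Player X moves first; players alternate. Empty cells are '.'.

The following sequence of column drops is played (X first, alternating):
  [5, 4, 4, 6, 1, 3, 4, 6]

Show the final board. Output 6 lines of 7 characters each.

Answer: .......
.......
.......
....X..
....X.O
.X.OOXO

Derivation:
Move 1: X drops in col 5, lands at row 5
Move 2: O drops in col 4, lands at row 5
Move 3: X drops in col 4, lands at row 4
Move 4: O drops in col 6, lands at row 5
Move 5: X drops in col 1, lands at row 5
Move 6: O drops in col 3, lands at row 5
Move 7: X drops in col 4, lands at row 3
Move 8: O drops in col 6, lands at row 4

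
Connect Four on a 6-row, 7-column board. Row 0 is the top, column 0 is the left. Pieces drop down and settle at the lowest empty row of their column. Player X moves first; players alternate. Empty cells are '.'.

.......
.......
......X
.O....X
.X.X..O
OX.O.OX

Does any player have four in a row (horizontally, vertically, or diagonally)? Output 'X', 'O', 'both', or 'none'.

none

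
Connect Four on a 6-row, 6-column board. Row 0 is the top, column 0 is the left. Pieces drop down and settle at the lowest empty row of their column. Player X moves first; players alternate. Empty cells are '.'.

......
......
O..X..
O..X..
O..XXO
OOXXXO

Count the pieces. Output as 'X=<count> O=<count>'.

X=7 O=7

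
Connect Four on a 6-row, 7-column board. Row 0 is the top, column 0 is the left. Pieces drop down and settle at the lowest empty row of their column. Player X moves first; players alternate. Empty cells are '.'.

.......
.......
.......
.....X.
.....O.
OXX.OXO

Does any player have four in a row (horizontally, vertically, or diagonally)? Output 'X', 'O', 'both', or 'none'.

none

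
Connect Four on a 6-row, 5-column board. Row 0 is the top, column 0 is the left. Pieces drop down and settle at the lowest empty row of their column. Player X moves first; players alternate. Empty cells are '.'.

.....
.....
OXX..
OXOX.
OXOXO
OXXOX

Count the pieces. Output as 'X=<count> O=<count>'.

X=9 O=8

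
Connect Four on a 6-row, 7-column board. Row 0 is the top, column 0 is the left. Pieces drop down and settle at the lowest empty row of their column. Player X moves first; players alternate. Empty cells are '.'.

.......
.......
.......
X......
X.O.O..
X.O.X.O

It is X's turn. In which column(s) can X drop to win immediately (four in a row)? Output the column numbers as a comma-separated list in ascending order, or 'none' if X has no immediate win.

Answer: 0

Derivation:
col 0: drop X → WIN!
col 1: drop X → no win
col 2: drop X → no win
col 3: drop X → no win
col 4: drop X → no win
col 5: drop X → no win
col 6: drop X → no win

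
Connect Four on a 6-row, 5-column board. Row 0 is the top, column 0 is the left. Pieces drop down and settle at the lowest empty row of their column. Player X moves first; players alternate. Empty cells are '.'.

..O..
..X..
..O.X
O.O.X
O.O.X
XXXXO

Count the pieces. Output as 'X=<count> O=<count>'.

X=8 O=7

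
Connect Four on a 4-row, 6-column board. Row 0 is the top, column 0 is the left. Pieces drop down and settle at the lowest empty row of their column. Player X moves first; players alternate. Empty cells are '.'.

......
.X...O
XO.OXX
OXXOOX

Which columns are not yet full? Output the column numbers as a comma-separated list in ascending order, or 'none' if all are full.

Answer: 0,1,2,3,4,5

Derivation:
col 0: top cell = '.' → open
col 1: top cell = '.' → open
col 2: top cell = '.' → open
col 3: top cell = '.' → open
col 4: top cell = '.' → open
col 5: top cell = '.' → open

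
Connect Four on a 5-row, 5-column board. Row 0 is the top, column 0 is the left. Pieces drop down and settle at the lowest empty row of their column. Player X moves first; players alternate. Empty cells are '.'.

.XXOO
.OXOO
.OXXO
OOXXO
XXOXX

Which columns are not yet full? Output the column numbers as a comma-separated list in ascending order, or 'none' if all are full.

col 0: top cell = '.' → open
col 1: top cell = 'X' → FULL
col 2: top cell = 'X' → FULL
col 3: top cell = 'O' → FULL
col 4: top cell = 'O' → FULL

Answer: 0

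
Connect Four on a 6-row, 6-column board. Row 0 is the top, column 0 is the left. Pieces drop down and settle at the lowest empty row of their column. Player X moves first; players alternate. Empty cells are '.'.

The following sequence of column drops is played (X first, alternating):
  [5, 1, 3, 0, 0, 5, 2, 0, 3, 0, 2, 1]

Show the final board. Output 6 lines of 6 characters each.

Move 1: X drops in col 5, lands at row 5
Move 2: O drops in col 1, lands at row 5
Move 3: X drops in col 3, lands at row 5
Move 4: O drops in col 0, lands at row 5
Move 5: X drops in col 0, lands at row 4
Move 6: O drops in col 5, lands at row 4
Move 7: X drops in col 2, lands at row 5
Move 8: O drops in col 0, lands at row 3
Move 9: X drops in col 3, lands at row 4
Move 10: O drops in col 0, lands at row 2
Move 11: X drops in col 2, lands at row 4
Move 12: O drops in col 1, lands at row 4

Answer: ......
......
O.....
O.....
XOXX.O
OOXX.X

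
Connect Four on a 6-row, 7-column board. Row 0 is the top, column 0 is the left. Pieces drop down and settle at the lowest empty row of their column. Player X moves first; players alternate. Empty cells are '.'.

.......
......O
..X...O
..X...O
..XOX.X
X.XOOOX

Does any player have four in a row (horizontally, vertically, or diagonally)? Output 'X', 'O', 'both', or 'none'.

X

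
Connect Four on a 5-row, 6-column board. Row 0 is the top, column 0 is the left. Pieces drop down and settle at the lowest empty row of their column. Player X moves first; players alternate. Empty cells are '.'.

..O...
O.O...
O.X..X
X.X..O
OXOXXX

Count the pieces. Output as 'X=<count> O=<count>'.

X=8 O=7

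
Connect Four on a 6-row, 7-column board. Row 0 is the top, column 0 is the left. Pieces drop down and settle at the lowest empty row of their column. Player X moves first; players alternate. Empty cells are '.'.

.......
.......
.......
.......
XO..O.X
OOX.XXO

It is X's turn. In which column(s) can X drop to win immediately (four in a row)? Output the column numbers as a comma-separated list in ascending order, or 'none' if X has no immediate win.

Answer: 3

Derivation:
col 0: drop X → no win
col 1: drop X → no win
col 2: drop X → no win
col 3: drop X → WIN!
col 4: drop X → no win
col 5: drop X → no win
col 6: drop X → no win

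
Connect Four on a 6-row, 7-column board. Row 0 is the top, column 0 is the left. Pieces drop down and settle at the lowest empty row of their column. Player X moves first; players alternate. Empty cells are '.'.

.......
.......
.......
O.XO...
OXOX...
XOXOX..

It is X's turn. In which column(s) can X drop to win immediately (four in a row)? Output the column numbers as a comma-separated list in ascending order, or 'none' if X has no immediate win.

Answer: 3

Derivation:
col 0: drop X → no win
col 1: drop X → no win
col 2: drop X → no win
col 3: drop X → WIN!
col 4: drop X → no win
col 5: drop X → no win
col 6: drop X → no win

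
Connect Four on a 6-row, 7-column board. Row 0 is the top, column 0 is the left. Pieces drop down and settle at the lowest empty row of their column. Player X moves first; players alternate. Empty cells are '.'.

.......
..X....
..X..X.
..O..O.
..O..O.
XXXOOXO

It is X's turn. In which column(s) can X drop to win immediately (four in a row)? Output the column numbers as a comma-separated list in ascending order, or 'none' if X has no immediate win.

Answer: none

Derivation:
col 0: drop X → no win
col 1: drop X → no win
col 2: drop X → no win
col 3: drop X → no win
col 4: drop X → no win
col 5: drop X → no win
col 6: drop X → no win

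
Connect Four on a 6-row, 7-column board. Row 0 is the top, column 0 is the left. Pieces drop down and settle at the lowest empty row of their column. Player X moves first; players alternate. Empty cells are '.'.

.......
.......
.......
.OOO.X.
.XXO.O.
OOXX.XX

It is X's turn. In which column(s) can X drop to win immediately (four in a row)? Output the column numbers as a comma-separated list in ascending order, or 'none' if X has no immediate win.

Answer: 4

Derivation:
col 0: drop X → no win
col 1: drop X → no win
col 2: drop X → no win
col 3: drop X → no win
col 4: drop X → WIN!
col 5: drop X → no win
col 6: drop X → no win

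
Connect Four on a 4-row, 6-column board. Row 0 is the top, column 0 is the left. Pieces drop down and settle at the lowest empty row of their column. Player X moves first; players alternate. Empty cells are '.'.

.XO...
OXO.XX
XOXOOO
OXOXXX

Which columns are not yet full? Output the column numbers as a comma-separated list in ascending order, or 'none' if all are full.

col 0: top cell = '.' → open
col 1: top cell = 'X' → FULL
col 2: top cell = 'O' → FULL
col 3: top cell = '.' → open
col 4: top cell = '.' → open
col 5: top cell = '.' → open

Answer: 0,3,4,5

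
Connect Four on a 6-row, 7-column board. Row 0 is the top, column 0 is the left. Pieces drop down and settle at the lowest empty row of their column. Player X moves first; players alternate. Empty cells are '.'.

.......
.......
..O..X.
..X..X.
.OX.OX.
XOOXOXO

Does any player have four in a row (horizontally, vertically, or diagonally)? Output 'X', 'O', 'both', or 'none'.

X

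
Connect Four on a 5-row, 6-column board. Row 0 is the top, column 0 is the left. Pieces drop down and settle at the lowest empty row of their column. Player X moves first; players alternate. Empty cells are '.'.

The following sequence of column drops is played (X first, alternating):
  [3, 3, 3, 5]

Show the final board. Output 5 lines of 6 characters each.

Move 1: X drops in col 3, lands at row 4
Move 2: O drops in col 3, lands at row 3
Move 3: X drops in col 3, lands at row 2
Move 4: O drops in col 5, lands at row 4

Answer: ......
......
...X..
...O..
...X.O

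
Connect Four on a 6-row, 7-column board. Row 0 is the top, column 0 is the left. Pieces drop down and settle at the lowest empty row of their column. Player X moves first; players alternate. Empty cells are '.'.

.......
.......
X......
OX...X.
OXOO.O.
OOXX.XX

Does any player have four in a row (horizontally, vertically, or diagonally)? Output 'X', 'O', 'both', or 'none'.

none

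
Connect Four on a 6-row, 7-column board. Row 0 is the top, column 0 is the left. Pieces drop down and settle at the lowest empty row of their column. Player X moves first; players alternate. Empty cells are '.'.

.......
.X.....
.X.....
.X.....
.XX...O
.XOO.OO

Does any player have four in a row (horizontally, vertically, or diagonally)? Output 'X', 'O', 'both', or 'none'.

X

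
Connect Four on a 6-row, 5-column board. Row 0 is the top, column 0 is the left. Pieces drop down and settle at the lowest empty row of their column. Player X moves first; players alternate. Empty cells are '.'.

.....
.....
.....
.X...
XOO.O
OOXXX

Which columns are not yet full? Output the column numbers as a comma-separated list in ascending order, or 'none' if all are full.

Answer: 0,1,2,3,4

Derivation:
col 0: top cell = '.' → open
col 1: top cell = '.' → open
col 2: top cell = '.' → open
col 3: top cell = '.' → open
col 4: top cell = '.' → open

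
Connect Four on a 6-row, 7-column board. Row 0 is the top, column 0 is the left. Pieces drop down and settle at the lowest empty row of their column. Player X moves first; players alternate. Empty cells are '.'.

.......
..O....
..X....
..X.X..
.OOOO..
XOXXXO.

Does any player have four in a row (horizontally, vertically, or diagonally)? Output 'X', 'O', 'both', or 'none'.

O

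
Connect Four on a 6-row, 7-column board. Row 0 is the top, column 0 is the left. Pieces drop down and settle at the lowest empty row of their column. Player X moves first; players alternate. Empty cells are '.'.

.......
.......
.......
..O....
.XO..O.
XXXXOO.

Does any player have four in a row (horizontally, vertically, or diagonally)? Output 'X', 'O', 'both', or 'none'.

X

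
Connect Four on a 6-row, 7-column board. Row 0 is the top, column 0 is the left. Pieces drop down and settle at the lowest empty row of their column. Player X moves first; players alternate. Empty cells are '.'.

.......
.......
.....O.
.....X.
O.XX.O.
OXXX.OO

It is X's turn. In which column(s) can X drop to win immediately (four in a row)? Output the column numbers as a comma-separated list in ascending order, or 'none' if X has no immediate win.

Answer: 4

Derivation:
col 0: drop X → no win
col 1: drop X → no win
col 2: drop X → no win
col 3: drop X → no win
col 4: drop X → WIN!
col 5: drop X → no win
col 6: drop X → no win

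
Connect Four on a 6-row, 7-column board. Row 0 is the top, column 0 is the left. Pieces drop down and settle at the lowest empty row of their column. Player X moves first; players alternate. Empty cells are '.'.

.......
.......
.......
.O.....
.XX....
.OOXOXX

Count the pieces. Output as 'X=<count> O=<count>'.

X=5 O=4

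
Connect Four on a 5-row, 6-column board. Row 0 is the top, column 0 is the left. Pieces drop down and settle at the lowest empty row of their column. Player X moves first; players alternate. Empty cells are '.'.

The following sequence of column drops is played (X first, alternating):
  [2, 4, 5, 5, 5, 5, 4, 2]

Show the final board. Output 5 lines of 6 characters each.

Answer: ......
.....O
.....X
..O.XO
..X.OX

Derivation:
Move 1: X drops in col 2, lands at row 4
Move 2: O drops in col 4, lands at row 4
Move 3: X drops in col 5, lands at row 4
Move 4: O drops in col 5, lands at row 3
Move 5: X drops in col 5, lands at row 2
Move 6: O drops in col 5, lands at row 1
Move 7: X drops in col 4, lands at row 3
Move 8: O drops in col 2, lands at row 3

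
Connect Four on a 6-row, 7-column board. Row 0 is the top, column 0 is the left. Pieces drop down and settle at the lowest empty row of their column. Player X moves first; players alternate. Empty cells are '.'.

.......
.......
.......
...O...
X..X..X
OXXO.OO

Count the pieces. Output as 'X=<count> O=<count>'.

X=5 O=5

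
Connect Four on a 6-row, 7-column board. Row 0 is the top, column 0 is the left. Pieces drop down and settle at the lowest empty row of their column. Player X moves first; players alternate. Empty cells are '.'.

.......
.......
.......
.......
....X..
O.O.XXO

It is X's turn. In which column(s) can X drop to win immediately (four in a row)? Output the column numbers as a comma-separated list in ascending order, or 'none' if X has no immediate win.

Answer: none

Derivation:
col 0: drop X → no win
col 1: drop X → no win
col 2: drop X → no win
col 3: drop X → no win
col 4: drop X → no win
col 5: drop X → no win
col 6: drop X → no win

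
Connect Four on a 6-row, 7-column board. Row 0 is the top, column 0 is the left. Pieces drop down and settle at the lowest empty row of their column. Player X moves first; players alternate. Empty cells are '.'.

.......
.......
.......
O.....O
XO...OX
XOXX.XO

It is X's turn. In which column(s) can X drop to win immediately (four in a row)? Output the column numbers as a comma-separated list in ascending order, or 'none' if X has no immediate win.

Answer: 4

Derivation:
col 0: drop X → no win
col 1: drop X → no win
col 2: drop X → no win
col 3: drop X → no win
col 4: drop X → WIN!
col 5: drop X → no win
col 6: drop X → no win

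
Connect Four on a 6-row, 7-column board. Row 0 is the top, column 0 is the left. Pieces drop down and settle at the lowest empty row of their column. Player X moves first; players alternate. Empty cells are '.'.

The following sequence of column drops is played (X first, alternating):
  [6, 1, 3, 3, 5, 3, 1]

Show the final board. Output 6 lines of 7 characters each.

Move 1: X drops in col 6, lands at row 5
Move 2: O drops in col 1, lands at row 5
Move 3: X drops in col 3, lands at row 5
Move 4: O drops in col 3, lands at row 4
Move 5: X drops in col 5, lands at row 5
Move 6: O drops in col 3, lands at row 3
Move 7: X drops in col 1, lands at row 4

Answer: .......
.......
.......
...O...
.X.O...
.O.X.XX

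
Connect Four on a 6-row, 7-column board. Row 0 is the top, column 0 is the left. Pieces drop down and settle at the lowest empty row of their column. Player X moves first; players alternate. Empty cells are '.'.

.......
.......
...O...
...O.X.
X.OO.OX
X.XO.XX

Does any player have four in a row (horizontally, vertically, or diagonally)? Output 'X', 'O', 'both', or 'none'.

O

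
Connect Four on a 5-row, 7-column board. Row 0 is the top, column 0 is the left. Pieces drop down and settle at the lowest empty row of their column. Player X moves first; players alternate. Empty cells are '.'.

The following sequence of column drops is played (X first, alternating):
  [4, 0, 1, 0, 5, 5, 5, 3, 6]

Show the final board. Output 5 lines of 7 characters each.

Answer: .......
.......
.....X.
O....O.
OX.OXXX

Derivation:
Move 1: X drops in col 4, lands at row 4
Move 2: O drops in col 0, lands at row 4
Move 3: X drops in col 1, lands at row 4
Move 4: O drops in col 0, lands at row 3
Move 5: X drops in col 5, lands at row 4
Move 6: O drops in col 5, lands at row 3
Move 7: X drops in col 5, lands at row 2
Move 8: O drops in col 3, lands at row 4
Move 9: X drops in col 6, lands at row 4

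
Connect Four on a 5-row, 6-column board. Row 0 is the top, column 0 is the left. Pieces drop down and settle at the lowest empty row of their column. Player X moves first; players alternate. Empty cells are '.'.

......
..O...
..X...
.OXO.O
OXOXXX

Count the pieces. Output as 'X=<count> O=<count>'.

X=6 O=6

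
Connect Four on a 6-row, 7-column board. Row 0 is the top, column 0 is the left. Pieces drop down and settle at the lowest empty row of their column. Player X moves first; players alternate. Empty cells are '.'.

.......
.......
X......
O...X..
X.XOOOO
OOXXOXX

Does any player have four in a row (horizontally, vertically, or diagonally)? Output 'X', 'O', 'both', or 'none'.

O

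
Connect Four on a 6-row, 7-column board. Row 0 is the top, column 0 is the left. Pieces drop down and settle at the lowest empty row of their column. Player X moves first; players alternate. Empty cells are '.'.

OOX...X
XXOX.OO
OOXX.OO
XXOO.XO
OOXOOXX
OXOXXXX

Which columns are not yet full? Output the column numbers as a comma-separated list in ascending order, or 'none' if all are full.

Answer: 3,4,5

Derivation:
col 0: top cell = 'O' → FULL
col 1: top cell = 'O' → FULL
col 2: top cell = 'X' → FULL
col 3: top cell = '.' → open
col 4: top cell = '.' → open
col 5: top cell = '.' → open
col 6: top cell = 'X' → FULL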